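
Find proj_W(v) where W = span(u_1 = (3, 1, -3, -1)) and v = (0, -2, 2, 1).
proj_W(v) = (-27/20, -9/20, 27/20, 9/20)

Set up U = [u_1 | ... | u_1] ∈ R^(4×1). The projector onto W = col(U) is P = U (U^T U)^(-1) U^T.
Compute U^T U =
  [20],
and U^T v = (-9).
Solve U^T U · c = U^T v for the coefficients: c = (-9/20). The projection is proj_W(v) = U c.
Check: (v - proj_W(v)) · u_1 = 0  (should be 0).
Result: proj_W(v) = (-27/20, -9/20, 27/20, 9/20).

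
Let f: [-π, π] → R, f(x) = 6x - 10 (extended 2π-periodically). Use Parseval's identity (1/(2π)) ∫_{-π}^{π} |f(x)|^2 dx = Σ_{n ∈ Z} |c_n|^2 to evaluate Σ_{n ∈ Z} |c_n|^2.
Σ |c_n|^2 = 12π^2 + 100

Expand and integrate term by term over [-π, π]:
  ∫ (6x)^2 dx = 36·(2π^3/3); ∫ 2·6·(-10)·x dx = 0 (odd integrand); ∫ (-10)^2 dx = 100·2π.
So (1/(2π)) ∫_{-π}^{π} (6x - 10)^2 dx = 36π^2/3 + 100 = 12π^2 + 100.
Parseval ⇒ Σ |c_n|^2 = 12π^2 + 100.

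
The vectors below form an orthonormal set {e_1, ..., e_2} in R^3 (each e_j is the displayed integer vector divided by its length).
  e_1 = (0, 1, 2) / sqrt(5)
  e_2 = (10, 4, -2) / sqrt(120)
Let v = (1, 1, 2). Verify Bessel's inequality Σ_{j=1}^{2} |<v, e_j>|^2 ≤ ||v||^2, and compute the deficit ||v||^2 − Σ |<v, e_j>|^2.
Σ |<v, e_j>|^2 = 35/6; ||v||^2 = 6; deficit = 1/6

Write each e_j = u_j / sqrt(<u_j, u_j>) where u_j is the displayed integer vector. Then <v, e_j> = <v, u_j> / sqrt(<u_j, u_j>), so |<v, e_j>|^2 = <v, u_j>^2 / <u_j, u_j>.
Coefficients: <v, e_1> = 5/sqrt(5), <v, e_2> = 10/sqrt(120).
Square and sum: Σ |<v, e_j>|^2 = 35/6.
Compute ||v||^2 = v·v = 6.
Deficit = 6 − 35/6 = 1/6 ≥ 0, confirming Bessel's inequality. (The deficit equals ||v − Σ <v,e_j> e_j||^2, the squared distance from v to span{e_j}.)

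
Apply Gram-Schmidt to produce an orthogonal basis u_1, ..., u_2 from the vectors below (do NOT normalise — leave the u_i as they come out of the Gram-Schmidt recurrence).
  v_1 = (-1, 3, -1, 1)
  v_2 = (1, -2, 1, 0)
Orthogonal basis:
  u_1 = (-1, 3, -1, 1)
  u_2 = (1/3, 0, 1/3, 2/3)

Apply the Gram-Schmidt recurrence
  u_1 = v_1
  u_i = v_i − Σ_{j<i} ((v_i · u_j) / (u_j · u_j)) · u_j.

Step by step this gives:
  u_1 = (-1, 3, -1, 1)
  u_2 = (1/3, 0, 1/3, 2/3)

Orthogonality check:
  u_2 · u_1 = 0 (should be 0)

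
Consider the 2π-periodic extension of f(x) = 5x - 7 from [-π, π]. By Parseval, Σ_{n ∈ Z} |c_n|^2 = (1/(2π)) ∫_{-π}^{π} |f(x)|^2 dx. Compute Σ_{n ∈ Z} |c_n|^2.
Σ |c_n|^2 = 25π^2/3 + 49

Expand and integrate term by term over [-π, π]:
  ∫ (5x)^2 dx = 25·(2π^3/3); ∫ 2·5·(-7)·x dx = 0 (odd integrand); ∫ (-7)^2 dx = 49·2π.
So (1/(2π)) ∫_{-π}^{π} (5x - 7)^2 dx = 25π^2/3 + 49 = 25π^2/3 + 49.
Parseval ⇒ Σ |c_n|^2 = 25π^2/3 + 49.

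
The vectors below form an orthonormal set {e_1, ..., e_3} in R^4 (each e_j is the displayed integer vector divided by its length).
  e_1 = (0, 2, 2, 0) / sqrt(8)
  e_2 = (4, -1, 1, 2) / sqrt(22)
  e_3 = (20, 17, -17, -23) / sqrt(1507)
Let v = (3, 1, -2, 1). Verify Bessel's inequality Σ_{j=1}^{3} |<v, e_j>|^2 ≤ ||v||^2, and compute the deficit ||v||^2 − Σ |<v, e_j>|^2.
Σ |<v, e_j>|^2 = 1526/137; ||v||^2 = 15; deficit = 529/137

Write each e_j = u_j / sqrt(<u_j, u_j>) where u_j is the displayed integer vector. Then <v, e_j> = <v, u_j> / sqrt(<u_j, u_j>), so |<v, e_j>|^2 = <v, u_j>^2 / <u_j, u_j>.
Coefficients: <v, e_1> = -2/sqrt(8), <v, e_2> = 11/sqrt(22), <v, e_3> = 88/sqrt(1507).
Square and sum: Σ |<v, e_j>|^2 = 1526/137.
Compute ||v||^2 = v·v = 15.
Deficit = 15 − 1526/137 = 529/137 ≥ 0, confirming Bessel's inequality. (The deficit equals ||v − Σ <v,e_j> e_j||^2, the squared distance from v to span{e_j}.)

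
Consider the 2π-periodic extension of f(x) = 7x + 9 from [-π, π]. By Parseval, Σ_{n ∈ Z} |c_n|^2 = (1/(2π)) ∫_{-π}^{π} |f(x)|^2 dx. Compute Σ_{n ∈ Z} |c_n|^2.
Σ |c_n|^2 = 49π^2/3 + 81

Expand and integrate term by term over [-π, π]:
  ∫ (7x)^2 dx = 49·(2π^3/3); ∫ 2·7·(9)·x dx = 0 (odd integrand); ∫ 9^2 dx = 81·2π.
So (1/(2π)) ∫_{-π}^{π} (7x + 9)^2 dx = 49π^2/3 + 81 = 49π^2/3 + 81.
Parseval ⇒ Σ |c_n|^2 = 49π^2/3 + 81.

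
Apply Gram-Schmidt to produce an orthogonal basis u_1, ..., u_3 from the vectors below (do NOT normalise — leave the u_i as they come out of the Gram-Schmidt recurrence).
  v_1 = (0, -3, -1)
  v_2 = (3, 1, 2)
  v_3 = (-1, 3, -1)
Orthogonal basis:
  u_1 = (0, -3, -1)
  u_2 = (3, -1/2, 3/2)
  u_3 = (13/23, 39/115, -117/115)

Apply the Gram-Schmidt recurrence
  u_1 = v_1
  u_i = v_i − Σ_{j<i} ((v_i · u_j) / (u_j · u_j)) · u_j.

Step by step this gives:
  u_1 = (0, -3, -1)
  u_2 = (3, -1/2, 3/2)
  u_3 = (13/23, 39/115, -117/115)

Orthogonality check:
  u_2 · u_1 = 0 (should be 0)
  u_3 · u_1 = 0 (should be 0)
  u_3 · u_2 = 0 (should be 0)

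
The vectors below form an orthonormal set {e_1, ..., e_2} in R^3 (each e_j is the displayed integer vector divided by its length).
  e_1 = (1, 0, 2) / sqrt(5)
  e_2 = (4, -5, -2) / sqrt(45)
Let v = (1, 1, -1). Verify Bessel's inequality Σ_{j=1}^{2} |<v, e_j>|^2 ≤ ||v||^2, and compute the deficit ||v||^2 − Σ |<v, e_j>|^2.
Σ |<v, e_j>|^2 = 2/9; ||v||^2 = 3; deficit = 25/9

Write each e_j = u_j / sqrt(<u_j, u_j>) where u_j is the displayed integer vector. Then <v, e_j> = <v, u_j> / sqrt(<u_j, u_j>), so |<v, e_j>|^2 = <v, u_j>^2 / <u_j, u_j>.
Coefficients: <v, e_1> = -1/sqrt(5), <v, e_2> = 1/sqrt(45).
Square and sum: Σ |<v, e_j>|^2 = 2/9.
Compute ||v||^2 = v·v = 3.
Deficit = 3 − 2/9 = 25/9 ≥ 0, confirming Bessel's inequality. (The deficit equals ||v − Σ <v,e_j> e_j||^2, the squared distance from v to span{e_j}.)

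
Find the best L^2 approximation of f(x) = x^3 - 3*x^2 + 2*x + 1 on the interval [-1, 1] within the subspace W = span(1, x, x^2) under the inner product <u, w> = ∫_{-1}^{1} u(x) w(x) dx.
g(x) = -3*x^2 + 13*x/5 + 1

The best approximation g ∈ W is the orthogonal projection of f onto W. Writing g = a_0 + a_1 x + a_2 x^2, the coefficients solve the normal equations G · a = b where
  G_{ij} = <φ_i, φ_j> and b_i = <f, φ_i>, with φ_0 = 1, φ_1 = x, φ_2 = x^2.
G =
  [2, 0, 2/3]
  [0, 2/3, 0]
  [2/3, 0, 2/5],
b = (0, 26/15, -8/15).
Solving gives a_0 = 1, a_1 = 13/5, a_2 = -3, so
  g(x) = -3*x^2 + 13*x/5 + 1.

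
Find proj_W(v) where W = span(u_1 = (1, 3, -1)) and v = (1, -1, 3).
proj_W(v) = (-5/11, -15/11, 5/11)

Set up U = [u_1 | ... | u_1] ∈ R^(3×1). The projector onto W = col(U) is P = U (U^T U)^(-1) U^T.
Compute U^T U =
  [11],
and U^T v = (-5).
Solve U^T U · c = U^T v for the coefficients: c = (-5/11). The projection is proj_W(v) = U c.
Check: (v - proj_W(v)) · u_1 = 0  (should be 0).
Result: proj_W(v) = (-5/11, -15/11, 5/11).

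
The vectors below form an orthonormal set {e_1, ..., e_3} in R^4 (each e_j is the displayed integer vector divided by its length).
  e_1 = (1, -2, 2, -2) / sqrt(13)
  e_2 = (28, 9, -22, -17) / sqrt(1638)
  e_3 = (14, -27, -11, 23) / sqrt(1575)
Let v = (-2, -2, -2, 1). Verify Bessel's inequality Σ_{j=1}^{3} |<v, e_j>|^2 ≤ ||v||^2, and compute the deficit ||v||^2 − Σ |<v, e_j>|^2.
Σ |<v, e_j>|^2 = 289/50; ||v||^2 = 13; deficit = 361/50

Write each e_j = u_j / sqrt(<u_j, u_j>) where u_j is the displayed integer vector. Then <v, e_j> = <v, u_j> / sqrt(<u_j, u_j>), so |<v, e_j>|^2 = <v, u_j>^2 / <u_j, u_j>.
Coefficients: <v, e_1> = -4/sqrt(13), <v, e_2> = -47/sqrt(1638), <v, e_3> = 71/sqrt(1575).
Square and sum: Σ |<v, e_j>|^2 = 289/50.
Compute ||v||^2 = v·v = 13.
Deficit = 13 − 289/50 = 361/50 ≥ 0, confirming Bessel's inequality. (The deficit equals ||v − Σ <v,e_j> e_j||^2, the squared distance from v to span{e_j}.)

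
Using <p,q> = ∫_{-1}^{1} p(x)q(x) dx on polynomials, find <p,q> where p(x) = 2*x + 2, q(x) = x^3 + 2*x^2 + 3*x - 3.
<p,q> = -68/15

Expand the product: p(x)·q(x) = 2*x^4 + 6*x^3 + 10*x^2 - 6.
∫_{-1}^{1} of each monomial x^k gives [2/(k+1) if k even, 0 if k odd]. Integrating term-by-term (or equivalently evaluating the antiderivative F(x) = 2*x^5/5 + 3*x^4/2 + 10*x^3/3 - 6*x at the endpoints):
  F(1) − F(−1) = -23/30 − (113/30) = -68/15.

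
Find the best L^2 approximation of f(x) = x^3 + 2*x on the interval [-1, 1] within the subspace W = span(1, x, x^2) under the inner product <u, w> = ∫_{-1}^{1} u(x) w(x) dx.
g(x) = 13*x/5

The best approximation g ∈ W is the orthogonal projection of f onto W. Writing g = a_0 + a_1 x + a_2 x^2, the coefficients solve the normal equations G · a = b where
  G_{ij} = <φ_i, φ_j> and b_i = <f, φ_i>, with φ_0 = 1, φ_1 = x, φ_2 = x^2.
G =
  [2, 0, 2/3]
  [0, 2/3, 0]
  [2/3, 0, 2/5],
b = (0, 26/15, 0).
Solving gives a_0 = 0, a_1 = 13/5, a_2 = 0, so
  g(x) = 13*x/5.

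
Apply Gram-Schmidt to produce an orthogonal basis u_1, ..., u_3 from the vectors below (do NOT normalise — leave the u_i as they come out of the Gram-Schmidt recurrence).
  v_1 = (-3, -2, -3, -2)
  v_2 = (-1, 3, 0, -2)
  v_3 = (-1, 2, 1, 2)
Orthogonal basis:
  u_1 = (-3, -2, -3, -2)
  u_2 = (-23/26, 40/13, 3/26, -25/13)
  u_3 = (-622/363, 238/363, 6/121, 668/363)

Apply the Gram-Schmidt recurrence
  u_1 = v_1
  u_i = v_i − Σ_{j<i} ((v_i · u_j) / (u_j · u_j)) · u_j.

Step by step this gives:
  u_1 = (-3, -2, -3, -2)
  u_2 = (-23/26, 40/13, 3/26, -25/13)
  u_3 = (-622/363, 238/363, 6/121, 668/363)

Orthogonality check:
  u_2 · u_1 = 0 (should be 0)
  u_3 · u_1 = 0 (should be 0)
  u_3 · u_2 = 0 (should be 0)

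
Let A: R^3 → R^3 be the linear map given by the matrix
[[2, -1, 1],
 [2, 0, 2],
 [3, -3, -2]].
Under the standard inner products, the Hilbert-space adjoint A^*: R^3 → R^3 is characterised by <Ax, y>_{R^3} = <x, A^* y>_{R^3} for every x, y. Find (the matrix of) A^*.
A^* = A^T =
[[2, 2, 3],
 [-1, 0, -3],
 [1, 2, -2]]

For real matrices with standard dot products, the defining identity <Ax, y> = <x, A^* y> gives (Ax)^T y = x^T (A^*) y, i.e. x^T A^T y = x^T (A^*) y. Since this holds for all x, y, we must have A^* = A^T. Therefore
A^* =
[[2, 2, 3],
 [-1, 0, -3],
 [1, 2, -2]].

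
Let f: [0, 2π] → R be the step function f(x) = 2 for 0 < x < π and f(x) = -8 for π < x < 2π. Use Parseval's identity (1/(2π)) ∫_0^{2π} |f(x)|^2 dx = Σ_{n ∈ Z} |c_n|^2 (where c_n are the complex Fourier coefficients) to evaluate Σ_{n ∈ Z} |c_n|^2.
Σ |c_n|^2 = 34

Parseval equates the L^2 energy of f (normalised by 1/(2π)) with the ℓ^2 sum of its Fourier coefficients: (1/(2π)) ∫_0^{2π} |f|^2 = Σ |c_n|^2.
Compute the left side: (1/(2π)) [∫_0^π 2^2 dx + ∫_π^{2π} (-8)^2 dx] = (1/(2π)) · (4π + 64π) = (4 + 64)/2 = 34.
So Σ_{n ∈ Z} |c_n|^2 = 34.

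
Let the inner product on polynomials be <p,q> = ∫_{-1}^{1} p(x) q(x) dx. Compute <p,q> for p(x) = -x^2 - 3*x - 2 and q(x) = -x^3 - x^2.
<p,q> = 44/15

Expand the product: p(x)·q(x) = x^5 + 4*x^4 + 5*x^3 + 2*x^2.
∫_{-1}^{1} of each monomial x^k gives [2/(k+1) if k even, 0 if k odd]. Integrating term-by-term (or equivalently evaluating the antiderivative F(x) = x^6/6 + 4*x^5/5 + 5*x^4/4 + 2*x^3/3 at the endpoints):
  F(1) − F(−1) = 173/60 − (-1/20) = 44/15.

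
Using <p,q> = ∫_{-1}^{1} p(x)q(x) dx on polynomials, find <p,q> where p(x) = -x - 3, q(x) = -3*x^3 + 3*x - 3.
<p,q> = 86/5

Expand the product: p(x)·q(x) = 3*x^4 + 9*x^3 - 3*x^2 - 6*x + 9.
∫_{-1}^{1} of each monomial x^k gives [2/(k+1) if k even, 0 if k odd]. Integrating term-by-term (or equivalently evaluating the antiderivative F(x) = 3*x^5/5 + 9*x^4/4 - x^3 - 3*x^2 + 9*x at the endpoints):
  F(1) − F(−1) = 157/20 − (-187/20) = 86/5.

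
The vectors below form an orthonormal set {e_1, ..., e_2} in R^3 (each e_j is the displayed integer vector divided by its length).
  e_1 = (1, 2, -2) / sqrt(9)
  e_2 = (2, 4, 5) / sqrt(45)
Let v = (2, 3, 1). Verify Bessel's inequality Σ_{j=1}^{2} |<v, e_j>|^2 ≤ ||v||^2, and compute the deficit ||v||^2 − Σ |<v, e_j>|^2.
Σ |<v, e_j>|^2 = 69/5; ||v||^2 = 14; deficit = 1/5

Write each e_j = u_j / sqrt(<u_j, u_j>) where u_j is the displayed integer vector. Then <v, e_j> = <v, u_j> / sqrt(<u_j, u_j>), so |<v, e_j>|^2 = <v, u_j>^2 / <u_j, u_j>.
Coefficients: <v, e_1> = 6/sqrt(9), <v, e_2> = 21/sqrt(45).
Square and sum: Σ |<v, e_j>|^2 = 69/5.
Compute ||v||^2 = v·v = 14.
Deficit = 14 − 69/5 = 1/5 ≥ 0, confirming Bessel's inequality. (The deficit equals ||v − Σ <v,e_j> e_j||^2, the squared distance from v to span{e_j}.)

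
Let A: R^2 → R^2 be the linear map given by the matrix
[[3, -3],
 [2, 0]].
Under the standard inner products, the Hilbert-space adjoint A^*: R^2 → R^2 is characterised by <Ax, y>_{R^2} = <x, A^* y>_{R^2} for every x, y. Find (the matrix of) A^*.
A^* = A^T =
[[3, 2],
 [-3, 0]]

For real matrices with standard dot products, the defining identity <Ax, y> = <x, A^* y> gives (Ax)^T y = x^T (A^*) y, i.e. x^T A^T y = x^T (A^*) y. Since this holds for all x, y, we must have A^* = A^T. Therefore
A^* =
[[3, 2],
 [-3, 0]].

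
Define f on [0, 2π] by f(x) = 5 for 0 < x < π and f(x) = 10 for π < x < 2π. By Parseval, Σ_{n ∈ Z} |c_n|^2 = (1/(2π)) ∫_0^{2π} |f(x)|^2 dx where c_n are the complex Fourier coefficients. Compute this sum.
Σ |c_n|^2 = 125/2

Parseval equates the L^2 energy of f (normalised by 1/(2π)) with the ℓ^2 sum of its Fourier coefficients: (1/(2π)) ∫_0^{2π} |f|^2 = Σ |c_n|^2.
Compute the left side: (1/(2π)) [∫_0^π 5^2 dx + ∫_π^{2π} 10^2 dx] = (1/(2π)) · (25π + 100π) = (25 + 100)/2 = 125/2.
So Σ_{n ∈ Z} |c_n|^2 = 125/2.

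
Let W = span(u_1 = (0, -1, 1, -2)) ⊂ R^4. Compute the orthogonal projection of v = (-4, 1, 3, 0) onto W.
proj_W(v) = (0, -1/3, 1/3, -2/3)

Set up U = [u_1 | ... | u_1] ∈ R^(4×1). The projector onto W = col(U) is P = U (U^T U)^(-1) U^T.
Compute U^T U =
  [6],
and U^T v = (2).
Solve U^T U · c = U^T v for the coefficients: c = (1/3). The projection is proj_W(v) = U c.
Check: (v - proj_W(v)) · u_1 = 0  (should be 0).
Result: proj_W(v) = (0, -1/3, 1/3, -2/3).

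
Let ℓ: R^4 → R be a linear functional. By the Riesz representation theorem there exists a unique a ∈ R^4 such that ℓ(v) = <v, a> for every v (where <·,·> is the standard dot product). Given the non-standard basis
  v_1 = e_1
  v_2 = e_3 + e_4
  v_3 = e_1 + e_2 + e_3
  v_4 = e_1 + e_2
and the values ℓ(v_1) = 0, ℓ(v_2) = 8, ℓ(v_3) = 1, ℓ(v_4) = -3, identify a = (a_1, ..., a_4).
a = (0, -3, 4, 4)

Write a = (a_1, ..., a_4) in the standard basis. For each basis vector v_i, ℓ(v_i) = <v_i, a> is a linear equation in the a_j's. Collect the n equations into a matrix system V a = ℓ, where row i of V is v_i (expressed in the standard basis). Since V is invertible (lower-triangular with 1s on the diagonal, up to permutation), solve by back-substitution:
  V =
[[1, 0, 0, 0],
 [0, 0, 1, 1],
 [1, 1, 1, 0],
 [1, 1, 0, 0]]
  V a = (0, 8, 1, -3)
Solving gives a = (0, -3, 4, 4).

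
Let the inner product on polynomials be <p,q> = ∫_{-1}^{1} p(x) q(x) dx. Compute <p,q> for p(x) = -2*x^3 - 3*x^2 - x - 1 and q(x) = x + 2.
<p,q> = -142/15

Expand the product: p(x)·q(x) = -2*x^4 - 7*x^3 - 7*x^2 - 3*x - 2.
∫_{-1}^{1} of each monomial x^k gives [2/(k+1) if k even, 0 if k odd]. Integrating term-by-term (or equivalently evaluating the antiderivative F(x) = -2*x^5/5 - 7*x^4/4 - 7*x^3/3 - 3*x^2/2 - 2*x at the endpoints):
  F(1) − F(−1) = -479/60 − (89/60) = -142/15.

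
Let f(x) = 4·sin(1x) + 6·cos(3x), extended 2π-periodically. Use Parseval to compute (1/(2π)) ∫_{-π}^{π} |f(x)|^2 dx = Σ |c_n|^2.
Σ |c_n|^2 = 26

Expand |f|^2 and use orthogonality of {sin(nx), cos(mx)} on [-π, π]:
  ∫_{-π}^{π} sin(nx)^2 dx = π, ∫ cos(mx)^2 dx = π, and cross terms integrate to 0.
So ∫_{-π}^{π} f(x)^2 dx = 4^2 · π + 6^2 · π = (16 + 36)π.
Divide by 2π: (16 + 36)/2 = 26.
By Parseval, this equals Σ |c_n|^2.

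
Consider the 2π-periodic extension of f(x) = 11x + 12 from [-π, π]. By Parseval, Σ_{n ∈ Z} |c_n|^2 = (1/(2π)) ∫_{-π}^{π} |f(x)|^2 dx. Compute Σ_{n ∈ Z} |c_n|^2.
Σ |c_n|^2 = 121π^2/3 + 144

Expand and integrate term by term over [-π, π]:
  ∫ (11x)^2 dx = 121·(2π^3/3); ∫ 2·11·(12)·x dx = 0 (odd integrand); ∫ 12^2 dx = 144·2π.
So (1/(2π)) ∫_{-π}^{π} (11x + 12)^2 dx = 121π^2/3 + 144 = 121π^2/3 + 144.
Parseval ⇒ Σ |c_n|^2 = 121π^2/3 + 144.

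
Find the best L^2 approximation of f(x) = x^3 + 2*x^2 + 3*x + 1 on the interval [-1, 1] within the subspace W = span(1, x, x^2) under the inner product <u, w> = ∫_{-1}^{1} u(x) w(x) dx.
g(x) = 2*x^2 + 18*x/5 + 1

The best approximation g ∈ W is the orthogonal projection of f onto W. Writing g = a_0 + a_1 x + a_2 x^2, the coefficients solve the normal equations G · a = b where
  G_{ij} = <φ_i, φ_j> and b_i = <f, φ_i>, with φ_0 = 1, φ_1 = x, φ_2 = x^2.
G =
  [2, 0, 2/3]
  [0, 2/3, 0]
  [2/3, 0, 2/5],
b = (10/3, 12/5, 22/15).
Solving gives a_0 = 1, a_1 = 18/5, a_2 = 2, so
  g(x) = 2*x^2 + 18*x/5 + 1.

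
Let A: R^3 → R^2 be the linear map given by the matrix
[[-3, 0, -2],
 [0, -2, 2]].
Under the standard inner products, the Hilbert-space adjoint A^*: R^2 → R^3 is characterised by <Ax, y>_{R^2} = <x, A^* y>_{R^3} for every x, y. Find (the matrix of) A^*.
A^* = A^T =
[[-3, 0],
 [0, -2],
 [-2, 2]]

For real matrices with standard dot products, the defining identity <Ax, y> = <x, A^* y> gives (Ax)^T y = x^T (A^*) y, i.e. x^T A^T y = x^T (A^*) y. Since this holds for all x, y, we must have A^* = A^T. Therefore
A^* =
[[-3, 0],
 [0, -2],
 [-2, 2]].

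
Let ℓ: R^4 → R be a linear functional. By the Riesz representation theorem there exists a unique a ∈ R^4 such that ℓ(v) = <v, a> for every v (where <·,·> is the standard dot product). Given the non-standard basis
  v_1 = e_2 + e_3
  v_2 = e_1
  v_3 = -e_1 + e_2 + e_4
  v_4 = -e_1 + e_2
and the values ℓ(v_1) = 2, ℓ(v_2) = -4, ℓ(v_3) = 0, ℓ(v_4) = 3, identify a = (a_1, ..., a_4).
a = (-4, -1, 3, -3)

Write a = (a_1, ..., a_4) in the standard basis. For each basis vector v_i, ℓ(v_i) = <v_i, a> is a linear equation in the a_j's. Collect the n equations into a matrix system V a = ℓ, where row i of V is v_i (expressed in the standard basis). Since V is invertible (lower-triangular with 1s on the diagonal, up to permutation), solve by back-substitution:
  V =
[[0, 1, 1, 0],
 [1, 0, 0, 0],
 [-1, 1, 0, 1],
 [-1, 1, 0, 0]]
  V a = (2, -4, 0, 3)
Solving gives a = (-4, -1, 3, -3).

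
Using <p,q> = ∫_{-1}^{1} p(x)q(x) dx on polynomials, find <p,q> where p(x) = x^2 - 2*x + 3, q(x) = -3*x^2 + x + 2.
<p,q> = 24/5

Expand the product: p(x)·q(x) = -3*x^4 + 7*x^3 - 9*x^2 - x + 6.
∫_{-1}^{1} of each monomial x^k gives [2/(k+1) if k even, 0 if k odd]. Integrating term-by-term (or equivalently evaluating the antiderivative F(x) = -3*x^5/5 + 7*x^4/4 - 3*x^3 - x^2/2 + 6*x at the endpoints):
  F(1) − F(−1) = 73/20 − (-23/20) = 24/5.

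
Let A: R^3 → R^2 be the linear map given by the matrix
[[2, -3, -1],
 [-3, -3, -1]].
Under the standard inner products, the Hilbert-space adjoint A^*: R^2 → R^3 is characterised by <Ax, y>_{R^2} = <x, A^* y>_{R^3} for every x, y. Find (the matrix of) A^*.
A^* = A^T =
[[2, -3],
 [-3, -3],
 [-1, -1]]

For real matrices with standard dot products, the defining identity <Ax, y> = <x, A^* y> gives (Ax)^T y = x^T (A^*) y, i.e. x^T A^T y = x^T (A^*) y. Since this holds for all x, y, we must have A^* = A^T. Therefore
A^* =
[[2, -3],
 [-3, -3],
 [-1, -1]].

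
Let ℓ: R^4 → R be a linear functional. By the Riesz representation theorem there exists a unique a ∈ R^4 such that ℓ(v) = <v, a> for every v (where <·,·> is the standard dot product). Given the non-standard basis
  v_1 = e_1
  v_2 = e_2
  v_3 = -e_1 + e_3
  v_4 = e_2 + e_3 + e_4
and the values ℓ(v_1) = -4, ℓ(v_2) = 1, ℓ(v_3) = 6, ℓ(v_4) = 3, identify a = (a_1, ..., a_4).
a = (-4, 1, 2, 0)

Write a = (a_1, ..., a_4) in the standard basis. For each basis vector v_i, ℓ(v_i) = <v_i, a> is a linear equation in the a_j's. Collect the n equations into a matrix system V a = ℓ, where row i of V is v_i (expressed in the standard basis). Since V is invertible (lower-triangular with 1s on the diagonal, up to permutation), solve by back-substitution:
  V =
[[1, 0, 0, 0],
 [0, 1, 0, 0],
 [-1, 0, 1, 0],
 [0, 1, 1, 1]]
  V a = (-4, 1, 6, 3)
Solving gives a = (-4, 1, 2, 0).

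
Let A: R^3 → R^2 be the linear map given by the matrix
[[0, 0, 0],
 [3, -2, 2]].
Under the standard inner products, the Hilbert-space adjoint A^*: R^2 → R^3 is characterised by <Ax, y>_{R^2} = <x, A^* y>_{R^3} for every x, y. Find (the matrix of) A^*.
A^* = A^T =
[[0, 3],
 [0, -2],
 [0, 2]]

For real matrices with standard dot products, the defining identity <Ax, y> = <x, A^* y> gives (Ax)^T y = x^T (A^*) y, i.e. x^T A^T y = x^T (A^*) y. Since this holds for all x, y, we must have A^* = A^T. Therefore
A^* =
[[0, 3],
 [0, -2],
 [0, 2]].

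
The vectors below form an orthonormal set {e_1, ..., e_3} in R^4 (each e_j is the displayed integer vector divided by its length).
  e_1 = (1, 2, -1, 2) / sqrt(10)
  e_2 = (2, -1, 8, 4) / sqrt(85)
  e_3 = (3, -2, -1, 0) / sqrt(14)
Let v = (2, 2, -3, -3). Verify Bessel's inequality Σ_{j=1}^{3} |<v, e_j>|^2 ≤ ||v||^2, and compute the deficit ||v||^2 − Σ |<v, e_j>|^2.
Σ |<v, e_j>|^2 = 114/7; ||v||^2 = 26; deficit = 68/7

Write each e_j = u_j / sqrt(<u_j, u_j>) where u_j is the displayed integer vector. Then <v, e_j> = <v, u_j> / sqrt(<u_j, u_j>), so |<v, e_j>|^2 = <v, u_j>^2 / <u_j, u_j>.
Coefficients: <v, e_1> = 3/sqrt(10), <v, e_2> = -34/sqrt(85), <v, e_3> = 5/sqrt(14).
Square and sum: Σ |<v, e_j>|^2 = 114/7.
Compute ||v||^2 = v·v = 26.
Deficit = 26 − 114/7 = 68/7 ≥ 0, confirming Bessel's inequality. (The deficit equals ||v − Σ <v,e_j> e_j||^2, the squared distance from v to span{e_j}.)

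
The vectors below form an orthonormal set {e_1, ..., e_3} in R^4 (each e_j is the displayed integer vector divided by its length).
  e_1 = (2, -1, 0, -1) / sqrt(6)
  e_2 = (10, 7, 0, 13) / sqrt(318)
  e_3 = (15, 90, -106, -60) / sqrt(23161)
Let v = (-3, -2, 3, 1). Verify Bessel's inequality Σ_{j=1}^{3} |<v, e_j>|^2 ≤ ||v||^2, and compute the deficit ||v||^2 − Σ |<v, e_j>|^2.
Σ |<v, e_j>|^2 = 10002/437; ||v||^2 = 23; deficit = 49/437

Write each e_j = u_j / sqrt(<u_j, u_j>) where u_j is the displayed integer vector. Then <v, e_j> = <v, u_j> / sqrt(<u_j, u_j>), so |<v, e_j>|^2 = <v, u_j>^2 / <u_j, u_j>.
Coefficients: <v, e_1> = -5/sqrt(6), <v, e_2> = -31/sqrt(318), <v, e_3> = -603/sqrt(23161).
Square and sum: Σ |<v, e_j>|^2 = 10002/437.
Compute ||v||^2 = v·v = 23.
Deficit = 23 − 10002/437 = 49/437 ≥ 0, confirming Bessel's inequality. (The deficit equals ||v − Σ <v,e_j> e_j||^2, the squared distance from v to span{e_j}.)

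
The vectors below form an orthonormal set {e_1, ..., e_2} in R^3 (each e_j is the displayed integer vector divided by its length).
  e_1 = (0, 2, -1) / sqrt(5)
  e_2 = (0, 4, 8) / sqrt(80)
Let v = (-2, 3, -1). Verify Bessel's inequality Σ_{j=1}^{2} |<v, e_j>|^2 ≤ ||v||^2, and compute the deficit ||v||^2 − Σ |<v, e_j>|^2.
Σ |<v, e_j>|^2 = 10; ||v||^2 = 14; deficit = 4

Write each e_j = u_j / sqrt(<u_j, u_j>) where u_j is the displayed integer vector. Then <v, e_j> = <v, u_j> / sqrt(<u_j, u_j>), so |<v, e_j>|^2 = <v, u_j>^2 / <u_j, u_j>.
Coefficients: <v, e_1> = 7/sqrt(5), <v, e_2> = 4/sqrt(80).
Square and sum: Σ |<v, e_j>|^2 = 10.
Compute ||v||^2 = v·v = 14.
Deficit = 14 − 10 = 4 ≥ 0, confirming Bessel's inequality. (The deficit equals ||v − Σ <v,e_j> e_j||^2, the squared distance from v to span{e_j}.)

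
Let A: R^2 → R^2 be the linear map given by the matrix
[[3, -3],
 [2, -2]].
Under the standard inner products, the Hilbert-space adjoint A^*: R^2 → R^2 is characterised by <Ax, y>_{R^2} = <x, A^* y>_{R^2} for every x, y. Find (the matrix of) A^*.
A^* = A^T =
[[3, 2],
 [-3, -2]]

For real matrices with standard dot products, the defining identity <Ax, y> = <x, A^* y> gives (Ax)^T y = x^T (A^*) y, i.e. x^T A^T y = x^T (A^*) y. Since this holds for all x, y, we must have A^* = A^T. Therefore
A^* =
[[3, 2],
 [-3, -2]].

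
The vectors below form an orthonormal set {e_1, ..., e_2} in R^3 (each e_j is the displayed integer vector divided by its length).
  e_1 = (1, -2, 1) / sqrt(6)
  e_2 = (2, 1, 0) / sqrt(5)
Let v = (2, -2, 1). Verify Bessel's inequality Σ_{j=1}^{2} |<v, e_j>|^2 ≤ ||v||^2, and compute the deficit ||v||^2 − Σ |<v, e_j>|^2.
Σ |<v, e_j>|^2 = 269/30; ||v||^2 = 9; deficit = 1/30

Write each e_j = u_j / sqrt(<u_j, u_j>) where u_j is the displayed integer vector. Then <v, e_j> = <v, u_j> / sqrt(<u_j, u_j>), so |<v, e_j>|^2 = <v, u_j>^2 / <u_j, u_j>.
Coefficients: <v, e_1> = 7/sqrt(6), <v, e_2> = 2/sqrt(5).
Square and sum: Σ |<v, e_j>|^2 = 269/30.
Compute ||v||^2 = v·v = 9.
Deficit = 9 − 269/30 = 1/30 ≥ 0, confirming Bessel's inequality. (The deficit equals ||v − Σ <v,e_j> e_j||^2, the squared distance from v to span{e_j}.)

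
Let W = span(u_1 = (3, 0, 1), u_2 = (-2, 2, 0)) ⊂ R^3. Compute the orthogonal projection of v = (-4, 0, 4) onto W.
proj_W(v) = (-28/11, 16/11, -4/11)

Set up U = [u_1 | ... | u_2] ∈ R^(3×2). The projector onto W = col(U) is P = U (U^T U)^(-1) U^T.
Compute U^T U =
  [10, -6]
  [-6, 8],
and U^T v = (-8, 8).
Solve U^T U · c = U^T v for the coefficients: c = (-4/11, 8/11). The projection is proj_W(v) = U c.
Check: (v - proj_W(v)) · u_1 = 0  (should be 0).
Check: (v - proj_W(v)) · u_2 = 0  (should be 0).
Result: proj_W(v) = (-28/11, 16/11, -4/11).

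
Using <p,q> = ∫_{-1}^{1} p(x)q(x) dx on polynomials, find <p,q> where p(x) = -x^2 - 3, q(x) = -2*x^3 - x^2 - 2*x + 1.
<p,q> = -64/15

Expand the product: p(x)·q(x) = 2*x^5 + x^4 + 8*x^3 + 2*x^2 + 6*x - 3.
∫_{-1}^{1} of each monomial x^k gives [2/(k+1) if k even, 0 if k odd]. Integrating term-by-term (or equivalently evaluating the antiderivative F(x) = x^6/3 + x^5/5 + 2*x^4 + 2*x^3/3 + 3*x^2 - 3*x at the endpoints):
  F(1) − F(−1) = 16/5 − (112/15) = -64/15.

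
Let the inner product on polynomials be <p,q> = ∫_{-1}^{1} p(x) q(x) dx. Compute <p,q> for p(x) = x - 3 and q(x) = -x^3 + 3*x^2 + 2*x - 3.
<p,q> = 194/15

Expand the product: p(x)·q(x) = -x^4 + 6*x^3 - 7*x^2 - 9*x + 9.
∫_{-1}^{1} of each monomial x^k gives [2/(k+1) if k even, 0 if k odd]. Integrating term-by-term (or equivalently evaluating the antiderivative F(x) = -x^5/5 + 3*x^4/2 - 7*x^3/3 - 9*x^2/2 + 9*x at the endpoints):
  F(1) − F(−1) = 52/15 − (-142/15) = 194/15.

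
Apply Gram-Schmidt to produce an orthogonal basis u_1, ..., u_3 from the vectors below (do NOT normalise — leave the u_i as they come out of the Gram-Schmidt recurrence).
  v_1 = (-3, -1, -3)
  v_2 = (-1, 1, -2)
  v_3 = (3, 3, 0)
Orthogonal basis:
  u_1 = (-3, -1, -3)
  u_2 = (5/19, 27/19, -14/19)
  u_3 = (3/5, -9/25, -12/25)

Apply the Gram-Schmidt recurrence
  u_1 = v_1
  u_i = v_i − Σ_{j<i} ((v_i · u_j) / (u_j · u_j)) · u_j.

Step by step this gives:
  u_1 = (-3, -1, -3)
  u_2 = (5/19, 27/19, -14/19)
  u_3 = (3/5, -9/25, -12/25)

Orthogonality check:
  u_2 · u_1 = 0 (should be 0)
  u_3 · u_1 = 0 (should be 0)
  u_3 · u_2 = 0 (should be 0)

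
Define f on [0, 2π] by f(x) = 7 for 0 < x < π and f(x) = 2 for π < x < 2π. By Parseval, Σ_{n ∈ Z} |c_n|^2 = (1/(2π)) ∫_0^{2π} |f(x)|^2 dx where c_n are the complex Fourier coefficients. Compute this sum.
Σ |c_n|^2 = 53/2

Parseval equates the L^2 energy of f (normalised by 1/(2π)) with the ℓ^2 sum of its Fourier coefficients: (1/(2π)) ∫_0^{2π} |f|^2 = Σ |c_n|^2.
Compute the left side: (1/(2π)) [∫_0^π 7^2 dx + ∫_π^{2π} 2^2 dx] = (1/(2π)) · (49π + 4π) = (49 + 4)/2 = 53/2.
So Σ_{n ∈ Z} |c_n|^2 = 53/2.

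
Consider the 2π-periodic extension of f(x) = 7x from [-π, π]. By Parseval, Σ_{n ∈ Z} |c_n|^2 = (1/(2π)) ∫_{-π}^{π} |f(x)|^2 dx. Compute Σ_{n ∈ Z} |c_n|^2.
Σ |c_n|^2 = 49π^2/3

Expand and integrate term by term over [-π, π]:
  ∫ (7x)^2 dx = 49·(2π^3/3); ∫ 2·7·(0)·x dx = 0 (odd integrand); ∫ 0^2 dx = 0·2π.
So (1/(2π)) ∫_{-π}^{π} (7x)^2 dx = 49π^2/3 + 0 = 49π^2/3.
Parseval ⇒ Σ |c_n|^2 = 49π^2/3.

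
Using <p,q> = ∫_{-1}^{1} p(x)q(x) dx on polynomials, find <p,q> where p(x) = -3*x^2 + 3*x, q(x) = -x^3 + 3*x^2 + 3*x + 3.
<p,q> = -24/5

Expand the product: p(x)·q(x) = 3*x^5 - 12*x^4 + 9*x.
∫_{-1}^{1} of each monomial x^k gives [2/(k+1) if k even, 0 if k odd]. Integrating term-by-term (or equivalently evaluating the antiderivative F(x) = x^6/2 - 12*x^5/5 + 9*x^2/2 at the endpoints):
  F(1) − F(−1) = 13/5 − (37/5) = -24/5.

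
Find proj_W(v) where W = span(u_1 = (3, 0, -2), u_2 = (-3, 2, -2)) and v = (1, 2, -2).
proj_W(v) = (33/49, 50/49, -122/49)

Set up U = [u_1 | ... | u_2] ∈ R^(3×2). The projector onto W = col(U) is P = U (U^T U)^(-1) U^T.
Compute U^T U =
  [13, -5]
  [-5, 17],
and U^T v = (7, 5).
Solve U^T U · c = U^T v for the coefficients: c = (36/49, 25/49). The projection is proj_W(v) = U c.
Check: (v - proj_W(v)) · u_1 = 0  (should be 0).
Check: (v - proj_W(v)) · u_2 = 0  (should be 0).
Result: proj_W(v) = (33/49, 50/49, -122/49).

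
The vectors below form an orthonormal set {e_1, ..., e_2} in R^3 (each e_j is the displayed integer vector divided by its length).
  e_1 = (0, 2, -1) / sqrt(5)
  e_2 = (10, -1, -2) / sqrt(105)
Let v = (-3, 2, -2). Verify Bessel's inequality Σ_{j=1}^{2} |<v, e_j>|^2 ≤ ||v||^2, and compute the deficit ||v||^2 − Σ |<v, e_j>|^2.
Σ |<v, e_j>|^2 = 44/3; ||v||^2 = 17; deficit = 7/3

Write each e_j = u_j / sqrt(<u_j, u_j>) where u_j is the displayed integer vector. Then <v, e_j> = <v, u_j> / sqrt(<u_j, u_j>), so |<v, e_j>|^2 = <v, u_j>^2 / <u_j, u_j>.
Coefficients: <v, e_1> = 6/sqrt(5), <v, e_2> = -28/sqrt(105).
Square and sum: Σ |<v, e_j>|^2 = 44/3.
Compute ||v||^2 = v·v = 17.
Deficit = 17 − 44/3 = 7/3 ≥ 0, confirming Bessel's inequality. (The deficit equals ||v − Σ <v,e_j> e_j||^2, the squared distance from v to span{e_j}.)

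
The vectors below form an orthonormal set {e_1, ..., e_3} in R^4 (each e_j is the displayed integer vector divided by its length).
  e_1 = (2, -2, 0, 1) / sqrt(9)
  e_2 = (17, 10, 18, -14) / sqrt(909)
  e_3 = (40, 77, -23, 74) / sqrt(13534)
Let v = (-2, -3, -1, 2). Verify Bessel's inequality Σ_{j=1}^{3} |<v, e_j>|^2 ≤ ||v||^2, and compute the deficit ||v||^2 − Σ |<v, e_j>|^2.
Σ |<v, e_j>|^2 = 1108/67; ||v||^2 = 18; deficit = 98/67

Write each e_j = u_j / sqrt(<u_j, u_j>) where u_j is the displayed integer vector. Then <v, e_j> = <v, u_j> / sqrt(<u_j, u_j>), so |<v, e_j>|^2 = <v, u_j>^2 / <u_j, u_j>.
Coefficients: <v, e_1> = 4/sqrt(9), <v, e_2> = -110/sqrt(909), <v, e_3> = -140/sqrt(13534).
Square and sum: Σ |<v, e_j>|^2 = 1108/67.
Compute ||v||^2 = v·v = 18.
Deficit = 18 − 1108/67 = 98/67 ≥ 0, confirming Bessel's inequality. (The deficit equals ||v − Σ <v,e_j> e_j||^2, the squared distance from v to span{e_j}.)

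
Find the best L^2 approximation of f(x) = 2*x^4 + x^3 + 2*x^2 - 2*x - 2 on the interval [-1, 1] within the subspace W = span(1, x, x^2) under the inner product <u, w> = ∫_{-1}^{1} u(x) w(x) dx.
g(x) = 26*x^2/7 - 7*x/5 - 76/35

The best approximation g ∈ W is the orthogonal projection of f onto W. Writing g = a_0 + a_1 x + a_2 x^2, the coefficients solve the normal equations G · a = b where
  G_{ij} = <φ_i, φ_j> and b_i = <f, φ_i>, with φ_0 = 1, φ_1 = x, φ_2 = x^2.
G =
  [2, 0, 2/3]
  [0, 2/3, 0]
  [2/3, 0, 2/5],
b = (-28/15, -14/15, 4/105).
Solving gives a_0 = -76/35, a_1 = -7/5, a_2 = 26/7, so
  g(x) = 26*x^2/7 - 7*x/5 - 76/35.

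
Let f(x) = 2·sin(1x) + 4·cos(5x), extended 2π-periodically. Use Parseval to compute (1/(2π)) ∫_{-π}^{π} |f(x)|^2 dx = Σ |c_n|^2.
Σ |c_n|^2 = 10

Expand |f|^2 and use orthogonality of {sin(nx), cos(mx)} on [-π, π]:
  ∫_{-π}^{π} sin(nx)^2 dx = π, ∫ cos(mx)^2 dx = π, and cross terms integrate to 0.
So ∫_{-π}^{π} f(x)^2 dx = 2^2 · π + 4^2 · π = (4 + 16)π.
Divide by 2π: (4 + 16)/2 = 10.
By Parseval, this equals Σ |c_n|^2.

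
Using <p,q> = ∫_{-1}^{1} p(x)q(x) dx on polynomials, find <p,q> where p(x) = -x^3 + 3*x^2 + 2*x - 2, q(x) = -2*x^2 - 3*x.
<p,q> = -38/15

Expand the product: p(x)·q(x) = 2*x^5 - 3*x^4 - 13*x^3 - 2*x^2 + 6*x.
∫_{-1}^{1} of each monomial x^k gives [2/(k+1) if k even, 0 if k odd]. Integrating term-by-term (or equivalently evaluating the antiderivative F(x) = x^6/3 - 3*x^5/5 - 13*x^4/4 - 2*x^3/3 + 3*x^2 at the endpoints):
  F(1) − F(−1) = -71/60 − (27/20) = -38/15.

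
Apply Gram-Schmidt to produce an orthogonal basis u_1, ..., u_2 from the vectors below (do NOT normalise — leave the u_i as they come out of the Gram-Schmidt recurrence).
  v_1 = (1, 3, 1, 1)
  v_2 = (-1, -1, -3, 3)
Orthogonal basis:
  u_1 = (1, 3, 1, 1)
  u_2 = (-2/3, 0, -8/3, 10/3)

Apply the Gram-Schmidt recurrence
  u_1 = v_1
  u_i = v_i − Σ_{j<i} ((v_i · u_j) / (u_j · u_j)) · u_j.

Step by step this gives:
  u_1 = (1, 3, 1, 1)
  u_2 = (-2/3, 0, -8/3, 10/3)

Orthogonality check:
  u_2 · u_1 = 0 (should be 0)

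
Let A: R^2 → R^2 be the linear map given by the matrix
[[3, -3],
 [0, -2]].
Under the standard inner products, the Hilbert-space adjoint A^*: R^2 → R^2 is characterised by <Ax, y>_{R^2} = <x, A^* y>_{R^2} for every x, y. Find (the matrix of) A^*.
A^* = A^T =
[[3, 0],
 [-3, -2]]

For real matrices with standard dot products, the defining identity <Ax, y> = <x, A^* y> gives (Ax)^T y = x^T (A^*) y, i.e. x^T A^T y = x^T (A^*) y. Since this holds for all x, y, we must have A^* = A^T. Therefore
A^* =
[[3, 0],
 [-3, -2]].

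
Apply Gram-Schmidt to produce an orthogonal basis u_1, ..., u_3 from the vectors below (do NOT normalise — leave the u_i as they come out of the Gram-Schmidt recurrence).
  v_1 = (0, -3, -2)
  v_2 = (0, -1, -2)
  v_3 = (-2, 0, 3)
Orthogonal basis:
  u_1 = (0, -3, -2)
  u_2 = (0, 8/13, -12/13)
  u_3 = (-2, 0, 0)

Apply the Gram-Schmidt recurrence
  u_1 = v_1
  u_i = v_i − Σ_{j<i} ((v_i · u_j) / (u_j · u_j)) · u_j.

Step by step this gives:
  u_1 = (0, -3, -2)
  u_2 = (0, 8/13, -12/13)
  u_3 = (-2, 0, 0)

Orthogonality check:
  u_2 · u_1 = 0 (should be 0)
  u_3 · u_1 = 0 (should be 0)
  u_3 · u_2 = 0 (should be 0)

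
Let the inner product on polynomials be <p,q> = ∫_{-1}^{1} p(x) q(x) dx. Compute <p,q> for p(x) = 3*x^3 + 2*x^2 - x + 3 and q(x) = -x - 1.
<p,q> = -118/15

Expand the product: p(x)·q(x) = -3*x^4 - 5*x^3 - x^2 - 2*x - 3.
∫_{-1}^{1} of each monomial x^k gives [2/(k+1) if k even, 0 if k odd]. Integrating term-by-term (or equivalently evaluating the antiderivative F(x) = -3*x^5/5 - 5*x^4/4 - x^3/3 - x^2 - 3*x at the endpoints):
  F(1) − F(−1) = -371/60 − (101/60) = -118/15.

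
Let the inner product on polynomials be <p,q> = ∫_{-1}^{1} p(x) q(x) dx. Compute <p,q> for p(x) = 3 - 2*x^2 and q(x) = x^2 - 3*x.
<p,q> = 6/5

Expand the product: p(x)·q(x) = -2*x^4 + 6*x^3 + 3*x^2 - 9*x.
∫_{-1}^{1} of each monomial x^k gives [2/(k+1) if k even, 0 if k odd]. Integrating term-by-term (or equivalently evaluating the antiderivative F(x) = -2*x^5/5 + 3*x^4/2 + x^3 - 9*x^2/2 at the endpoints):
  F(1) − F(−1) = -12/5 − (-18/5) = 6/5.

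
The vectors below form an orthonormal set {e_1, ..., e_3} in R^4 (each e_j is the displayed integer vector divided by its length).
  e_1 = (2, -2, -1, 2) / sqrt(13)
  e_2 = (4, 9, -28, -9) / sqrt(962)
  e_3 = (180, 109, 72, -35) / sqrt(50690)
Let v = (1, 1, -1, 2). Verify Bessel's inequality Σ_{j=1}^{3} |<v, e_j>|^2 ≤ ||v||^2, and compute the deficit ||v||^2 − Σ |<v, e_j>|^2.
Σ |<v, e_j>|^2 = 1986/685; ||v||^2 = 7; deficit = 2809/685

Write each e_j = u_j / sqrt(<u_j, u_j>) where u_j is the displayed integer vector. Then <v, e_j> = <v, u_j> / sqrt(<u_j, u_j>), so |<v, e_j>|^2 = <v, u_j>^2 / <u_j, u_j>.
Coefficients: <v, e_1> = 5/sqrt(13), <v, e_2> = 23/sqrt(962), <v, e_3> = 147/sqrt(50690).
Square and sum: Σ |<v, e_j>|^2 = 1986/685.
Compute ||v||^2 = v·v = 7.
Deficit = 7 − 1986/685 = 2809/685 ≥ 0, confirming Bessel's inequality. (The deficit equals ||v − Σ <v,e_j> e_j||^2, the squared distance from v to span{e_j}.)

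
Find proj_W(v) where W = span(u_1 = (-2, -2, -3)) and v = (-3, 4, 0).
proj_W(v) = (4/17, 4/17, 6/17)

Set up U = [u_1 | ... | u_1] ∈ R^(3×1). The projector onto W = col(U) is P = U (U^T U)^(-1) U^T.
Compute U^T U =
  [17],
and U^T v = (-2).
Solve U^T U · c = U^T v for the coefficients: c = (-2/17). The projection is proj_W(v) = U c.
Check: (v - proj_W(v)) · u_1 = 0  (should be 0).
Result: proj_W(v) = (4/17, 4/17, 6/17).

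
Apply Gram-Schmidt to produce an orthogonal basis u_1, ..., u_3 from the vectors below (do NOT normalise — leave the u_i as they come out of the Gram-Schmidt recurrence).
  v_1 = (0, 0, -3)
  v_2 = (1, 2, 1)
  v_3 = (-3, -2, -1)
Orthogonal basis:
  u_1 = (0, 0, -3)
  u_2 = (1, 2, 0)
  u_3 = (-8/5, 4/5, 0)

Apply the Gram-Schmidt recurrence
  u_1 = v_1
  u_i = v_i − Σ_{j<i} ((v_i · u_j) / (u_j · u_j)) · u_j.

Step by step this gives:
  u_1 = (0, 0, -3)
  u_2 = (1, 2, 0)
  u_3 = (-8/5, 4/5, 0)

Orthogonality check:
  u_2 · u_1 = 0 (should be 0)
  u_3 · u_1 = 0 (should be 0)
  u_3 · u_2 = 0 (should be 0)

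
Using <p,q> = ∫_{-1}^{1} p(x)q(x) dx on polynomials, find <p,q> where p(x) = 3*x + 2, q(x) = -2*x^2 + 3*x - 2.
<p,q> = -14/3

Expand the product: p(x)·q(x) = -6*x^3 + 5*x^2 - 4.
∫_{-1}^{1} of each monomial x^k gives [2/(k+1) if k even, 0 if k odd]. Integrating term-by-term (or equivalently evaluating the antiderivative F(x) = -3*x^4/2 + 5*x^3/3 - 4*x at the endpoints):
  F(1) − F(−1) = -23/6 − (5/6) = -14/3.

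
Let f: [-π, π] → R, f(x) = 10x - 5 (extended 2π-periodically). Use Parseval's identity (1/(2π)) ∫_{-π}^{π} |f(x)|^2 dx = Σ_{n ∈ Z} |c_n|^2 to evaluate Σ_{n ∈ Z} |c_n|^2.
Σ |c_n|^2 = 100π^2/3 + 25

Expand and integrate term by term over [-π, π]:
  ∫ (10x)^2 dx = 100·(2π^3/3); ∫ 2·10·(-5)·x dx = 0 (odd integrand); ∫ (-5)^2 dx = 25·2π.
So (1/(2π)) ∫_{-π}^{π} (10x - 5)^2 dx = 100π^2/3 + 25 = 100π^2/3 + 25.
Parseval ⇒ Σ |c_n|^2 = 100π^2/3 + 25.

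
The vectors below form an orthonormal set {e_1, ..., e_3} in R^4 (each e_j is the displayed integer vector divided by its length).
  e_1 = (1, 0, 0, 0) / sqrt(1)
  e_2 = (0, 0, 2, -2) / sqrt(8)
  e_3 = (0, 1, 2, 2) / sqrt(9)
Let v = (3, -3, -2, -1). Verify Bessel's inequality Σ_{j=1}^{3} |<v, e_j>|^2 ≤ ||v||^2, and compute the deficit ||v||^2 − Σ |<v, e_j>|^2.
Σ |<v, e_j>|^2 = 37/2; ||v||^2 = 23; deficit = 9/2

Write each e_j = u_j / sqrt(<u_j, u_j>) where u_j is the displayed integer vector. Then <v, e_j> = <v, u_j> / sqrt(<u_j, u_j>), so |<v, e_j>|^2 = <v, u_j>^2 / <u_j, u_j>.
Coefficients: <v, e_1> = 3/sqrt(1), <v, e_2> = -2/sqrt(8), <v, e_3> = -9/sqrt(9).
Square and sum: Σ |<v, e_j>|^2 = 37/2.
Compute ||v||^2 = v·v = 23.
Deficit = 23 − 37/2 = 9/2 ≥ 0, confirming Bessel's inequality. (The deficit equals ||v − Σ <v,e_j> e_j||^2, the squared distance from v to span{e_j}.)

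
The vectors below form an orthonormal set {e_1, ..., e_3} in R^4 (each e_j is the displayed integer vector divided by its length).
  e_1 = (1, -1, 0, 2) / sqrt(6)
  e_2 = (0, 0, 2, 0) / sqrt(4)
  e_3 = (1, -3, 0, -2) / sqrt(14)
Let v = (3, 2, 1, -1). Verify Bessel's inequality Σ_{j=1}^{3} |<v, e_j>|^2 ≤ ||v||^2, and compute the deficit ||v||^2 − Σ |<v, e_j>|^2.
Σ |<v, e_j>|^2 = 26/21; ||v||^2 = 15; deficit = 289/21

Write each e_j = u_j / sqrt(<u_j, u_j>) where u_j is the displayed integer vector. Then <v, e_j> = <v, u_j> / sqrt(<u_j, u_j>), so |<v, e_j>|^2 = <v, u_j>^2 / <u_j, u_j>.
Coefficients: <v, e_1> = -1/sqrt(6), <v, e_2> = 2/sqrt(4), <v, e_3> = -1/sqrt(14).
Square and sum: Σ |<v, e_j>|^2 = 26/21.
Compute ||v||^2 = v·v = 15.
Deficit = 15 − 26/21 = 289/21 ≥ 0, confirming Bessel's inequality. (The deficit equals ||v − Σ <v,e_j> e_j||^2, the squared distance from v to span{e_j}.)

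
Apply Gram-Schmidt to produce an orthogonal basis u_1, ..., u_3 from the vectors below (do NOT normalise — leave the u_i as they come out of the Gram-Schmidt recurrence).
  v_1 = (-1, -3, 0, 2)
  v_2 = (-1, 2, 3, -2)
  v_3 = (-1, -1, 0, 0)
Orthogonal basis:
  u_1 = (-1, -3, 0, 2)
  u_2 = (-23/14, 1/14, 3, -5/7)
  u_3 = (-86/171, -26/171, -22/57, -82/171)

Apply the Gram-Schmidt recurrence
  u_1 = v_1
  u_i = v_i − Σ_{j<i} ((v_i · u_j) / (u_j · u_j)) · u_j.

Step by step this gives:
  u_1 = (-1, -3, 0, 2)
  u_2 = (-23/14, 1/14, 3, -5/7)
  u_3 = (-86/171, -26/171, -22/57, -82/171)

Orthogonality check:
  u_2 · u_1 = 0 (should be 0)
  u_3 · u_1 = 0 (should be 0)
  u_3 · u_2 = 0 (should be 0)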